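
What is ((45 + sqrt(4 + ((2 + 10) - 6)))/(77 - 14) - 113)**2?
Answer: (7074 - sqrt(10))**2/3969 ≈ 12597.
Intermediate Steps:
((45 + sqrt(4 + ((2 + 10) - 6)))/(77 - 14) - 113)**2 = ((45 + sqrt(4 + (12 - 6)))/63 - 113)**2 = ((45 + sqrt(4 + 6))*(1/63) - 113)**2 = ((45 + sqrt(10))*(1/63) - 113)**2 = ((5/7 + sqrt(10)/63) - 113)**2 = (-786/7 + sqrt(10)/63)**2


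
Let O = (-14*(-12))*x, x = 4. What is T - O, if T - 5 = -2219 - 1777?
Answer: -4663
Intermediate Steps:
T = -3991 (T = 5 + (-2219 - 1777) = 5 - 3996 = -3991)
O = 672 (O = -14*(-12)*4 = 168*4 = 672)
T - O = -3991 - 1*672 = -3991 - 672 = -4663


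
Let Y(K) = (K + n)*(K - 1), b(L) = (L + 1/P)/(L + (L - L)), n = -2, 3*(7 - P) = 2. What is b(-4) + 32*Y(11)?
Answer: 218953/76 ≈ 2881.0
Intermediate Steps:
P = 19/3 (P = 7 - ⅓*2 = 7 - ⅔ = 19/3 ≈ 6.3333)
b(L) = (3/19 + L)/L (b(L) = (L + 1/(19/3))/(L + (L - L)) = (L + 3/19)/(L + 0) = (3/19 + L)/L)
Y(K) = (-1 + K)*(-2 + K) (Y(K) = (K - 2)*(K - 1) = (-2 + K)*(-1 + K) = (-1 + K)*(-2 + K))
b(-4) + 32*Y(11) = (3/19 - 4)/(-4) + 32*(2 + 11² - 3*11) = -¼*(-73/19) + 32*(2 + 121 - 33) = 73/76 + 32*90 = 73/76 + 2880 = 218953/76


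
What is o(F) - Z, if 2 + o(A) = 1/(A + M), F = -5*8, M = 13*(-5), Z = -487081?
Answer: 51143294/105 ≈ 4.8708e+5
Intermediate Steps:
M = -65
F = -40
o(A) = -2 + 1/(-65 + A) (o(A) = -2 + 1/(A - 65) = -2 + 1/(-65 + A))
o(F) - Z = (131 - 2*(-40))/(-65 - 40) - 1*(-487081) = (131 + 80)/(-105) + 487081 = -1/105*211 + 487081 = -211/105 + 487081 = 51143294/105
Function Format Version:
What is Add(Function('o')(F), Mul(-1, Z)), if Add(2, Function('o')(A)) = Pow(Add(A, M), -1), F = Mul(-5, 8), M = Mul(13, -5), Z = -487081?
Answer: Rational(51143294, 105) ≈ 4.8708e+5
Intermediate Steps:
M = -65
F = -40
Function('o')(A) = Add(-2, Pow(Add(-65, A), -1)) (Function('o')(A) = Add(-2, Pow(Add(A, -65), -1)) = Add(-2, Pow(Add(-65, A), -1)))
Add(Function('o')(F), Mul(-1, Z)) = Add(Mul(Pow(Add(-65, -40), -1), Add(131, Mul(-2, -40))), Mul(-1, -487081)) = Add(Mul(Pow(-105, -1), Add(131, 80)), 487081) = Add(Mul(Rational(-1, 105), 211), 487081) = Add(Rational(-211, 105), 487081) = Rational(51143294, 105)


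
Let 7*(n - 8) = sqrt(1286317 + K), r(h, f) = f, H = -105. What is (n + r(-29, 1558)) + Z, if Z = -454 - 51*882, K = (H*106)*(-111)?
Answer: -43870 + sqrt(2521747)/7 ≈ -43643.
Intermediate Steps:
K = 1235430 (K = -105*106*(-111) = -11130*(-111) = 1235430)
Z = -45436 (Z = -454 - 44982 = -45436)
n = 8 + sqrt(2521747)/7 (n = 8 + sqrt(1286317 + 1235430)/7 = 8 + sqrt(2521747)/7 ≈ 234.86)
(n + r(-29, 1558)) + Z = ((8 + sqrt(2521747)/7) + 1558) - 45436 = (1566 + sqrt(2521747)/7) - 45436 = -43870 + sqrt(2521747)/7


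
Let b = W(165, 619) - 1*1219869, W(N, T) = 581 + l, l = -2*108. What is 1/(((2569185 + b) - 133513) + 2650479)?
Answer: 1/3866647 ≈ 2.5862e-7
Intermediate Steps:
l = -216
W(N, T) = 365 (W(N, T) = 581 - 216 = 365)
b = -1219504 (b = 365 - 1*1219869 = 365 - 1219869 = -1219504)
1/(((2569185 + b) - 133513) + 2650479) = 1/(((2569185 - 1219504) - 133513) + 2650479) = 1/((1349681 - 133513) + 2650479) = 1/(1216168 + 2650479) = 1/3866647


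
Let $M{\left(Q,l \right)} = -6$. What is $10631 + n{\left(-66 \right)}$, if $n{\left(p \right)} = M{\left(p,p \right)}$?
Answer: $10625$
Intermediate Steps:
$n{\left(p \right)} = -6$
$10631 + n{\left(-66 \right)} = 10631 - 6 = 10625$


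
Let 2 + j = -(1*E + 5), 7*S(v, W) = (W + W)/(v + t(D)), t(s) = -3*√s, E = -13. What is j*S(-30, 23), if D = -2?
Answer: -460/357 + 46*I*√2/357 ≈ -1.2885 + 0.18222*I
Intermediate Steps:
S(v, W) = 2*W/(7*(v - 3*I*√2)) (S(v, W) = ((W + W)/(v - 3*I*√2))/7 = ((2*W)/(v - 3*I*√2))/7 = (2*W/(v - 3*I*√2))/7 = 2*W/(7*(v - 3*I*√2)))
j = 6 (j = -2 - (1*(-13) + 5) = -2 - (-13 + 5) = -2 - 1*(-8) = -2 + 8 = 6)
j*S(-30, 23) = 6*((2/7)*23/(-30 - 3*I*√2)) = 6*(46/(7*(-30 - 3*I*√2))) = 276/(7*(-30 - 3*I*√2))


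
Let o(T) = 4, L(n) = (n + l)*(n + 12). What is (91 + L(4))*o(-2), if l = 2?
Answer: 748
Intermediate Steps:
L(n) = (2 + n)*(12 + n) (L(n) = (n + 2)*(n + 12) = (2 + n)*(12 + n))
(91 + L(4))*o(-2) = (91 + (24 + 4² + 14*4))*4 = (91 + (24 + 16 + 56))*4 = (91 + 96)*4 = 187*4 = 748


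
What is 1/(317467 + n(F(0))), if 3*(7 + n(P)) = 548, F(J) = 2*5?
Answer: 3/952928 ≈ 3.1482e-6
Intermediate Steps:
F(J) = 10
n(P) = 527/3 (n(P) = -7 + (1/3)*548 = -7 + 548/3 = 527/3)
1/(317467 + n(F(0))) = 1/(317467 + 527/3) = 1/(952928/3) = 3/952928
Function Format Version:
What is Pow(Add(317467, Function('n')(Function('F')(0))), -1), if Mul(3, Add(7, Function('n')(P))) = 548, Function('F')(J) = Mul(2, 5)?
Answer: Rational(3, 952928) ≈ 3.1482e-6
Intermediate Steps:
Function('F')(J) = 10
Function('n')(P) = Rational(527, 3) (Function('n')(P) = Add(-7, Mul(Rational(1, 3), 548)) = Add(-7, Rational(548, 3)) = Rational(527, 3))
Pow(Add(317467, Function('n')(Function('F')(0))), -1) = Pow(Add(317467, Rational(527, 3)), -1) = Pow(Rational(952928, 3), -1) = Rational(3, 952928)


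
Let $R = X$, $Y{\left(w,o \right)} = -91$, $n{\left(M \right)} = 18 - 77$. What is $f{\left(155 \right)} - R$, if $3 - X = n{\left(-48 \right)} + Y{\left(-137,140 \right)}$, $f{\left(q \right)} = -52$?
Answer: $-205$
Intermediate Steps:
$n{\left(M \right)} = -59$
$X = 153$ ($X = 3 - \left(-59 - 91\right) = 3 - -150 = 3 + 150 = 153$)
$R = 153$
$f{\left(155 \right)} - R = -52 - 153 = -205$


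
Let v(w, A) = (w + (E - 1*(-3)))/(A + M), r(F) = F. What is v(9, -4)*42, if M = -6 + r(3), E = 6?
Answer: -108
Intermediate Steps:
M = -3 (M = -6 + 3 = -3)
v(w, A) = (9 + w)/(-3 + A) (v(w, A) = (w + (6 - 1*(-3)))/(A - 3) = (w + (6 + 3))/(-3 + A) = (w + 9)/(-3 + A) = (9 + w)/(-3 + A))
v(9, -4)*42 = ((9 + 9)/(-3 - 4))*42 = (18/(-7))*42 = -1/7*18*42 = -18/7*42 = -108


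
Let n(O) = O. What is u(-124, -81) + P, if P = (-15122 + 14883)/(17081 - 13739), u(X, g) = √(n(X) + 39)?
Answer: -239/3342 + I*√85 ≈ -0.071514 + 9.2195*I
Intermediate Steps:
u(X, g) = √(39 + X) (u(X, g) = √(X + 39) = √(39 + X))
P = -239/3342 ≈ -0.071514
u(-124, -81) + P = √(39 - 124) - 239/3342 = √(-85) - 239/3342 = I*√85 - 239/3342 = -239/3342 + I*√85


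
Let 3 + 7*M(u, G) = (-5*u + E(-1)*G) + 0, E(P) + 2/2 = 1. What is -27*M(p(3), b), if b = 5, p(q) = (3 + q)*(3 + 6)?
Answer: 1053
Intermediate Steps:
p(q) = 27 + 9*q (p(q) = (3 + q)*9 = 27 + 9*q)
E(P) = 0 (E(P) = -1 + 1 = 0)
M(u, G) = -3/7 - 5*u/7 (M(u, G) = -3/7 + ((-5*u + 0*G) + 0)/7 = -3/7 + ((-5*u + 0) + 0)/7 = -3/7 + (-5*u + 0)/7 = -3/7 + (-5*u)/7 = -3/7 - 5*u/7)
-27*M(p(3), b) = -27*(-3/7 - 5*(27 + 9*3)/7) = -27*(-3/7 - 5*(27 + 27)/7) = -27*(-3/7 - 5/7*54) = -27*(-3/7 - 270/7) = -27*(-39) = 1053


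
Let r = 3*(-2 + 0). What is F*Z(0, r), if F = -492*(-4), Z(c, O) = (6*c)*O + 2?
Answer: 3936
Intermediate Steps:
r = -6 (r = 3*(-2) = -6)
Z(c, O) = 2 + 6*O*c (Z(c, O) = 6*O*c + 2 = 2 + 6*O*c)
F = 1968
F*Z(0, r) = 1968*(2 + 6*(-6)*0) = 1968*(2 + 0) = 1968*2 = 3936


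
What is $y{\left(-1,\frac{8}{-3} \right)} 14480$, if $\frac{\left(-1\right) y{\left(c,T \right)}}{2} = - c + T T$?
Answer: $- \frac{2114080}{9} \approx -2.349 \cdot 10^{5}$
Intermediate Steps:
$y{\left(c,T \right)} = - 2 T^{2} + 2 c$ ($y{\left(c,T \right)} = - 2 \left(- c + T T\right) = - 2 \left(- c + T^{2}\right) = - 2 \left(T^{2} - c\right) = - 2 T^{2} + 2 c$)
$y{\left(-1,\frac{8}{-3} \right)} 14480 = \left(- 2 \left(\frac{8}{-3}\right)^{2} + 2 \left(-1\right)\right) 14480 = \left(- 2 \left(8 \left(- \frac{1}{3}\right)\right)^{2} - 2\right) 14480 = \left(- 2 \left(- \frac{8}{3}\right)^{2} - 2\right) 14480 = \left(\left(-2\right) \frac{64}{9} - 2\right) 14480 = \left(- \frac{128}{9} - 2\right) 14480 = \left(- \frac{146}{9}\right) 14480 = - \frac{2114080}{9}$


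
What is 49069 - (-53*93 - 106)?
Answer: 54104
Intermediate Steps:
49069 - (-53*93 - 106) = 49069 - (-4929 - 106) = 49069 - 1*(-5035) = 49069 + 5035 = 54104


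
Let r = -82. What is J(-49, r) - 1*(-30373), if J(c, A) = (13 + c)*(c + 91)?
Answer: 28861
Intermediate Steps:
J(c, A) = (13 + c)*(91 + c)
J(-49, r) - 1*(-30373) = (1183 + (-49)**2 + 104*(-49)) - 1*(-30373) = (1183 + 2401 - 5096) + 30373 = -1512 + 30373 = 28861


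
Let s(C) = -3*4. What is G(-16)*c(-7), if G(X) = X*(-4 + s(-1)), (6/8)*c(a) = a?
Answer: -7168/3 ≈ -2389.3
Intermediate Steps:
c(a) = 4*a/3
s(C) = -12
G(X) = -16*X (G(X) = X*(-4 - 12) = X*(-16) = -16*X)
G(-16)*c(-7) = (-16*(-16))*((4/3)*(-7)) = 256*(-28/3) = -7168/3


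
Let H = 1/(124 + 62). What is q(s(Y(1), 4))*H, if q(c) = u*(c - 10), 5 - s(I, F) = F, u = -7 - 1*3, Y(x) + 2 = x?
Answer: 15/31 ≈ 0.48387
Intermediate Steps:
Y(x) = -2 + x
u = -10 (u = -7 - 3 = -10)
s(I, F) = 5 - F
q(c) = 100 - 10*c (q(c) = -10*(c - 10) = -10*(-10 + c) = 100 - 10*c)
H = 1/186 ≈ 0.0053763
q(s(Y(1), 4))*H = (100 - 10*(5 - 1*4))*(1/186) = (100 - 10*(5 - 4))*(1/186) = (100 - 10*1)*(1/186) = (100 - 10)*(1/186) = 90*(1/186) = 15/31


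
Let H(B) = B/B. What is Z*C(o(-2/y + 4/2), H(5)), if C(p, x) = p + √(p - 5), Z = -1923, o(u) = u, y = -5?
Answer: -23076/5 - 1923*I*√65/5 ≈ -4615.2 - 3100.7*I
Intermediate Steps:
H(B) = 1
C(p, x) = p + √(-5 + p)
Z*C(o(-2/y + 4/2), H(5)) = -1923*((-2/(-5) + 4/2) + √(-5 + (-2/(-5) + 4/2))) = -1923*((-2*(-⅕) + 4*(½)) + √(-5 + (-2*(-⅕) + 4*(½)))) = -1923*((⅖ + 2) + √(-5 + (⅖ + 2))) = -1923*(12/5 + √(-5 + 12/5)) = -1923*(12/5 + √(-13/5)) = -1923*(12/5 + I*√65/5) = -23076/5 - 1923*I*√65/5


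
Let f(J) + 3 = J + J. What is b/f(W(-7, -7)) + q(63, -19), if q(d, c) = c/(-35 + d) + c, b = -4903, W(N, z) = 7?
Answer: -143345/308 ≈ -465.41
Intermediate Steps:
f(J) = -3 + 2*J (f(J) = -3 + (J + J) = -3 + 2*J)
q(d, c) = c + c/(-35 + d) (q(d, c) = c/(-35 + d) + c = c + c/(-35 + d))
b/f(W(-7, -7)) + q(63, -19) = -4903/(-3 + 2*7) - 19*(-34 + 63)/(-35 + 63) = -4903/(-3 + 14) - 19*29/28 = -4903/11 - 19*1/28*29 = -4903*1/11 - 551/28 = -4903/11 - 551/28 = -143345/308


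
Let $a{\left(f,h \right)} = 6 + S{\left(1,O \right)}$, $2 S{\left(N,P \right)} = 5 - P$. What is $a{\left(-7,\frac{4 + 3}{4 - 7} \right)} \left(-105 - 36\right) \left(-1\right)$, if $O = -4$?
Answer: $\frac{2961}{2} \approx 1480.5$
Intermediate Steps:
$S{\left(N,P \right)} = \frac{5}{2} - \frac{P}{2}$ ($S{\left(N,P \right)} = \frac{5 - P}{2} = \frac{5}{2} - \frac{P}{2}$)
$a{\left(f,h \right)} = \frac{21}{2}$ ($a{\left(f,h \right)} = 6 + \left(\frac{5}{2} - -2\right) = 6 + \left(\frac{5}{2} + 2\right) = 6 + \frac{9}{2} = \frac{21}{2}$)
$a{\left(-7,\frac{4 + 3}{4 - 7} \right)} \left(-105 - 36\right) \left(-1\right) = \frac{21 \left(-105 - 36\right)}{2} \left(-1\right) = \frac{21}{2} \left(-141\right) \left(-1\right) = \left(- \frac{2961}{2}\right) \left(-1\right) = \frac{2961}{2}$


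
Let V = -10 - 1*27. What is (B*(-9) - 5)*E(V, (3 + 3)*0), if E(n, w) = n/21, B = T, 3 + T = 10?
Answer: 2516/21 ≈ 119.81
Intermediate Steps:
T = 7 (T = -3 + 10 = 7)
B = 7
V = -37 (V = -10 - 27 = -37)
E(n, w) = n/21 (E(n, w) = n*(1/21) = n/21)
(B*(-9) - 5)*E(V, (3 + 3)*0) = (7*(-9) - 5)*((1/21)*(-37)) = (-63 - 5)*(-37/21) = -68*(-37/21) = 2516/21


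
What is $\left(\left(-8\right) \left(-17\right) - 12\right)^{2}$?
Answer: $15376$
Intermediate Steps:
$\left(\left(-8\right) \left(-17\right) - 12\right)^{2} = \left(136 - 12\right)^{2} = 124^{2} = 15376$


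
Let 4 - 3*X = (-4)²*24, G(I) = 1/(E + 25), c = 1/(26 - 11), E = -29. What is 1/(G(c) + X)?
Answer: -12/1523 ≈ -0.0078792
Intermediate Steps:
c = 1/15 ≈ 0.066667
G(I) = -¼ (G(I) = 1/(-29 + 25) = 1/(-4) = -¼)
X = -380/3 (X = 4/3 - (-4)²*24/3 = 4/3 - 16*24/3 = 4/3 - ⅓*384 = 4/3 - 128 = -380/3 ≈ -126.67)
1/(G(c) + X) = 1/(-¼ - 380/3) = 1/(-1523/12) = -12/1523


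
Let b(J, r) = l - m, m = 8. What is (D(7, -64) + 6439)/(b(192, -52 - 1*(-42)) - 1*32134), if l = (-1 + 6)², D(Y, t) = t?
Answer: -6375/32117 ≈ -0.19849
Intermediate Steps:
l = 25 (l = 5² = 25)
b(J, r) = 17 (b(J, r) = 25 - 1*8 = 25 - 8 = 17)
(D(7, -64) + 6439)/(b(192, -52 - 1*(-42)) - 1*32134) = (-64 + 6439)/(17 - 1*32134) = 6375/(17 - 32134) = 6375/(-32117) = 6375*(-1/32117) = -6375/32117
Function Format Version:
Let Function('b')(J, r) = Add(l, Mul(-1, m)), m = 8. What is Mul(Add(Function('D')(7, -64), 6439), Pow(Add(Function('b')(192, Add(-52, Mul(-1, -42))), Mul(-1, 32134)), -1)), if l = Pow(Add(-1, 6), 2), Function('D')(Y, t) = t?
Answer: Rational(-6375, 32117) ≈ -0.19849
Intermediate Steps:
l = 25 (l = Pow(5, 2) = 25)
Function('b')(J, r) = 17 (Function('b')(J, r) = Add(25, Mul(-1, 8)) = Add(25, -8) = 17)
Mul(Add(Function('D')(7, -64), 6439), Pow(Add(Function('b')(192, Add(-52, Mul(-1, -42))), Mul(-1, 32134)), -1)) = Mul(Add(-64, 6439), Pow(Add(17, Mul(-1, 32134)), -1)) = Mul(6375, Pow(Add(17, -32134), -1)) = Mul(6375, Pow(-32117, -1)) = Mul(6375, Rational(-1, 32117)) = Rational(-6375, 32117)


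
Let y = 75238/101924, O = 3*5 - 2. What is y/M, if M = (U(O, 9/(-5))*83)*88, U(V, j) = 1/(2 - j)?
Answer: 714761/1861132240 ≈ 0.00038405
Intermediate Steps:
O = 13 (O = 15 - 2 = 13)
U(V, j) = 1/(2 - j)
M = 36520/19 (M = (-1/(-2 + 9/(-5))*83)*88 = (-1/(-2 + 9*(-1/5))*83)*88 = (-1/(-2 - 9/5)*83)*88 = (-1/(-19/5)*83)*88 = (-1*(-5/19)*83)*88 = ((5/19)*83)*88 = (415/19)*88 = 36520/19 ≈ 1922.1)
y = 37619/50962 (y = 75238*(1/101924) = 37619/50962 ≈ 0.73818)
y/M = 37619/(50962*(36520/19)) = (37619/50962)*(19/36520) = 714761/1861132240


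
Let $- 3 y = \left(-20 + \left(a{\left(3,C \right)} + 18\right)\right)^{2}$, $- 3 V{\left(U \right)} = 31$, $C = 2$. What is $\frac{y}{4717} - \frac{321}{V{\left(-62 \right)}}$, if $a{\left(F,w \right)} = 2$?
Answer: $\frac{963}{31} \approx 31.065$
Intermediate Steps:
$V{\left(U \right)} = - \frac{31}{3}$ ($V{\left(U \right)} = \left(- \frac{1}{3}\right) 31 = - \frac{31}{3}$)
$y = 0$ ($y = - \frac{\left(-20 + \left(2 + 18\right)\right)^{2}}{3} = - \frac{\left(-20 + 20\right)^{2}}{3} = - \frac{0^{2}}{3} = \left(- \frac{1}{3}\right) 0 = 0$)
$\frac{y}{4717} - \frac{321}{V{\left(-62 \right)}} = \frac{0}{4717} - \frac{321}{- \frac{31}{3}} = 0 \cdot \frac{1}{4717} - - \frac{963}{31} = 0 + \frac{963}{31} = \frac{963}{31}$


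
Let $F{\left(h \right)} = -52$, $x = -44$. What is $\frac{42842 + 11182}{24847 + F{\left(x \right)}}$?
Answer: $\frac{18008}{8265} \approx 2.1788$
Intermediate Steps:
$\frac{42842 + 11182}{24847 + F{\left(x \right)}} = \frac{42842 + 11182}{24847 - 52} = \frac{54024}{24795} = 54024 \cdot \frac{1}{24795} = \frac{18008}{8265}$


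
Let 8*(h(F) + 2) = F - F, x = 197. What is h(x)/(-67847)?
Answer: 2/67847 ≈ 2.9478e-5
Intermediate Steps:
h(F) = -2 (h(F) = -2 + (F - F)/8 = -2 + (⅛)*0 = -2 + 0 = -2)
h(x)/(-67847) = -2/(-67847) = -2*(-1/67847) = 2/67847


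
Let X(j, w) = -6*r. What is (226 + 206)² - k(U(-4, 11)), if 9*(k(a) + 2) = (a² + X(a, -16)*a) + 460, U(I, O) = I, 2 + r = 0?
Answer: 1679206/9 ≈ 1.8658e+5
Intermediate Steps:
r = -2 (r = -2 + 0 = -2)
X(j, w) = 12 (X(j, w) = -6*(-2) = 12)
k(a) = 442/9 + a²/9 + 4*a/3 (k(a) = -2 + ((a² + 12*a) + 460)/9 = -2 + (460 + a² + 12*a)/9 = -2 + (460/9 + a²/9 + 4*a/3) = 442/9 + a²/9 + 4*a/3)
(226 + 206)² - k(U(-4, 11)) = (226 + 206)² - (442/9 + (⅑)*(-4)² + (4/3)*(-4)) = 432² - (442/9 + (⅑)*16 - 16/3) = 186624 - (442/9 + 16/9 - 16/3) = 186624 - 1*410/9 = 186624 - 410/9 = 1679206/9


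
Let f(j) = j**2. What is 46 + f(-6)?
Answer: 82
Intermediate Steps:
46 + f(-6) = 46 + (-6)**2 = 46 + 36 = 82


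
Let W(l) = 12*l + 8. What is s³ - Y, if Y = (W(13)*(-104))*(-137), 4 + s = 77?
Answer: -1947655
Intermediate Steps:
W(l) = 8 + 12*l
s = 73 (s = -4 + 77 = 73)
Y = 2336672 (Y = ((8 + 12*13)*(-104))*(-137) = ((8 + 156)*(-104))*(-137) = (164*(-104))*(-137) = -17056*(-137) = 2336672)
s³ - Y = 73³ - 1*2336672 = 389017 - 2336672 = -1947655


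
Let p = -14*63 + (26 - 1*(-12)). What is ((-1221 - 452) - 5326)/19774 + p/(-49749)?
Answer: -331503995/983736726 ≈ -0.33698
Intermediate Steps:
p = -844 (p = -882 + (26 + 12) = -882 + 38 = -844)
((-1221 - 452) - 5326)/19774 + p/(-49749) = ((-1221 - 452) - 5326)/19774 - 844/(-49749) = (-1673 - 5326)*(1/19774) - 844*(-1/49749) = -6999*1/19774 + 844/49749 = -6999/19774 + 844/49749 = -331503995/983736726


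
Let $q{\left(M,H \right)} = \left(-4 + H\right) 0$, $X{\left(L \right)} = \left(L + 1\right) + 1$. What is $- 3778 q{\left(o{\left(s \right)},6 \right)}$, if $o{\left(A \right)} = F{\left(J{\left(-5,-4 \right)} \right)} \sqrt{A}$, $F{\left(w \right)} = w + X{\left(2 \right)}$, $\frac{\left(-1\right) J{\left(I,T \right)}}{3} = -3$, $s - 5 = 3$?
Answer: $0$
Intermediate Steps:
$s = 8$ ($s = 5 + 3 = 8$)
$X{\left(L \right)} = 2 + L$ ($X{\left(L \right)} = \left(1 + L\right) + 1 = 2 + L$)
$J{\left(I,T \right)} = 9$ ($J{\left(I,T \right)} = \left(-3\right) \left(-3\right) = 9$)
$F{\left(w \right)} = 4 + w$ ($F{\left(w \right)} = w + \left(2 + 2\right) = w + 4 = 4 + w$)
$o{\left(A \right)} = 13 \sqrt{A}$ ($o{\left(A \right)} = \left(4 + 9\right) \sqrt{A} = 13 \sqrt{A}$)
$q{\left(M,H \right)} = 0$
$- 3778 q{\left(o{\left(s \right)},6 \right)} = \left(-3778\right) 0 = 0$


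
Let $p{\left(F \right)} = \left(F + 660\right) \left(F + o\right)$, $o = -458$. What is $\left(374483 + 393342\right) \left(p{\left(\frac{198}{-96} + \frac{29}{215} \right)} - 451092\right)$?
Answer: $- \frac{273949722691211447}{473344} \approx -5.7875 \cdot 10^{11}$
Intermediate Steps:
$p{\left(F \right)} = \left(-458 + F\right) \left(660 + F\right)$ ($p{\left(F \right)} = \left(F + 660\right) \left(F - 458\right) = \left(660 + F\right) \left(-458 + F\right) = \left(-458 + F\right) \left(660 + F\right)$)
$\left(374483 + 393342\right) \left(p{\left(\frac{198}{-96} + \frac{29}{215} \right)} - 451092\right) = \left(374483 + 393342\right) \left(\left(-302280 + \left(\frac{198}{-96} + \frac{29}{215}\right)^{2} + 202 \left(\frac{198}{-96} + \frac{29}{215}\right)\right) - 451092\right) = 767825 \left(\left(-302280 + \left(198 \left(- \frac{1}{96}\right) + 29 \cdot \frac{1}{215}\right)^{2} + 202 \left(198 \left(- \frac{1}{96}\right) + 29 \cdot \frac{1}{215}\right)\right) - 451092\right) = 767825 \left(\left(-302280 + \left(- \frac{33}{16} + \frac{29}{215}\right)^{2} + 202 \left(- \frac{33}{16} + \frac{29}{215}\right)\right) - 451092\right) = 767825 \left(\left(-302280 + \left(- \frac{6631}{3440}\right)^{2} + 202 \left(- \frac{6631}{3440}\right)\right) - 451092\right) = 767825 \left(\left(-302280 + \frac{43970161}{11833600} - \frac{669731}{1720}\right) - 451092\right) = 767825 \left(- \frac{3581624387119}{11833600} - 451092\right) = 767825 \left(- \frac{8919666678319}{11833600}\right) = - \frac{273949722691211447}{473344}$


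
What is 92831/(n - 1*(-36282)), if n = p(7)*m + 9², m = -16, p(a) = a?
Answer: 92831/36251 ≈ 2.5608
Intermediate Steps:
n = -31 (n = 7*(-16) + 9² = -112 + 81 = -31)
92831/(n - 1*(-36282)) = 92831/(-31 - 1*(-36282)) = 92831/(-31 + 36282) = 92831/36251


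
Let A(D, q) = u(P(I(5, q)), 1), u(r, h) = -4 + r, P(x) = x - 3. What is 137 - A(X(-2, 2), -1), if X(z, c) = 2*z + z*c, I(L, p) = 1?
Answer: 143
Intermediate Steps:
X(z, c) = 2*z + c*z
P(x) = -3 + x
A(D, q) = -6 (A(D, q) = -4 + (-3 + 1) = -4 - 2 = -6)
137 - A(X(-2, 2), -1) = 137 - 1*(-6) = 137 + 6 = 143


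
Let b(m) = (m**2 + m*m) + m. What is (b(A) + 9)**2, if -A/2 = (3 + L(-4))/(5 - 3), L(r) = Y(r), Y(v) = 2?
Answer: 2916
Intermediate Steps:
L(r) = 2
A = -5 (A = -2*(3 + 2)/(5 - 3) = -10/2 = -2*5/2 = -5)
b(m) = m + 2*m**2 (b(m) = (m**2 + m**2) + m = 2*m**2 + m = m + 2*m**2)
(b(A) + 9)**2 = (-5*(1 + 2*(-5)) + 9)**2 = (-5*(1 - 10) + 9)**2 = (-5*(-9) + 9)**2 = (45 + 9)**2 = 54**2 = 2916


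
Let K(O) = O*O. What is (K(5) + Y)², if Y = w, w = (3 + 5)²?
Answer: 7921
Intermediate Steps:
w = 64 (w = 8² = 64)
K(O) = O²
Y = 64
(K(5) + Y)² = (5² + 64)² = (25 + 64)² = 89² = 7921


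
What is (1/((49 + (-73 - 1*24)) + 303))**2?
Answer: 1/65025 ≈ 1.5379e-5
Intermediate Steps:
(1/((49 + (-73 - 1*24)) + 303))**2 = (1/((49 + (-73 - 24)) + 303))**2 = (1/((49 - 97) + 303))**2 = (1/(-48 + 303))**2 = (1/255)**2 = 1/65025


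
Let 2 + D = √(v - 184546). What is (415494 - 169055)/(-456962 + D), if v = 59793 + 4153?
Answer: -28153437799/52204054474 - 3696585*I*√134/104408108948 ≈ -0.5393 - 0.00040984*I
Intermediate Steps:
v = 63946
D = -2 + 30*I*√134 (D = -2 + √(63946 - 184546) = -2 + √(-120600) = -2 + 30*I*√134 ≈ -2.0 + 347.27*I)
(415494 - 169055)/(-456962 + D) = (415494 - 169055)/(-456962 + (-2 + 30*I*√134)) = 246439/(-456964 + 30*I*√134)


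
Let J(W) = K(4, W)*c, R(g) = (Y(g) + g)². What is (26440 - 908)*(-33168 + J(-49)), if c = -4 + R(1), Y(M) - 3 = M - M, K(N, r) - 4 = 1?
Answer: -845313456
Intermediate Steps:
K(N, r) = 5 (K(N, r) = 4 + 1 = 5)
Y(M) = 3 (Y(M) = 3 + (M - M) = 3 + 0 = 3)
R(g) = (3 + g)²
c = 12 (c = -4 + (3 + 1)² = -4 + 4² = -4 + 16 = 12)
J(W) = 60 (J(W) = 5*12 = 60)
(26440 - 908)*(-33168 + J(-49)) = (26440 - 908)*(-33168 + 60) = 25532*(-33108) = -845313456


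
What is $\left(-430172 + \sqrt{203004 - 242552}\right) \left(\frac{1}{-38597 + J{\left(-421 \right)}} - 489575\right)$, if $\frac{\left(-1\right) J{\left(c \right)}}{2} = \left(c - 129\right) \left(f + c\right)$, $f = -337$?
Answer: $\frac{183728079195619472}{872397} - \frac{854207522552 i \sqrt{9887}}{872397} \approx 2.106 \cdot 10^{11} - 9.736 \cdot 10^{7} i$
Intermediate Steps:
$J{\left(c \right)} = - 2 \left(-337 + c\right) \left(-129 + c\right)$ ($J{\left(c \right)} = - 2 \left(c - 129\right) \left(-337 + c\right) = - 2 \left(-129 + c\right) \left(-337 + c\right) = - 2 \left(-337 + c\right) \left(-129 + c\right)$)
$\left(-430172 + \sqrt{203004 - 242552}\right) \left(\frac{1}{-38597 + J{\left(-421 \right)}} - 489575\right) = \left(-430172 + \sqrt{203004 - 242552}\right) \left(\frac{1}{-38597 - \left(479318 + 354482\right)} - 489575\right) = \left(-430172 + \sqrt{-39548}\right) \left(\frac{1}{-38597 - 833800} - 489575\right) = \left(-430172 + 2 i \sqrt{9887}\right) \left(\frac{1}{-38597 - 833800} - 489575\right) = \left(-430172 + 2 i \sqrt{9887}\right) \left(\frac{1}{-872397} - 489575\right) = \left(-430172 + 2 i \sqrt{9887}\right) \left(- \frac{1}{872397} - 489575\right) = \left(-430172 + 2 i \sqrt{9887}\right) \left(- \frac{427103761276}{872397}\right) = \frac{183728079195619472}{872397} - \frac{854207522552 i \sqrt{9887}}{872397}$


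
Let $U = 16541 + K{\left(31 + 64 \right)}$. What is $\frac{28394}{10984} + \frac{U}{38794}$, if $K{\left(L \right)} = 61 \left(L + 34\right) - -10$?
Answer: $\frac{342436529}{106528324} \approx 3.2145$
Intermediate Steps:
$K{\left(L \right)} = 2084 + 61 L$ ($K{\left(L \right)} = 61 \left(34 + L\right) + 10 = \left(2074 + 61 L\right) + 10 = 2084 + 61 L$)
$U = 24420$ ($U = 16541 + \left(2084 + 61 \left(31 + 64\right)\right) = 16541 + \left(2084 + 61 \cdot 95\right) = 16541 + \left(2084 + 5795\right) = 16541 + 7879 = 24420$)
$\frac{28394}{10984} + \frac{U}{38794} = \frac{28394}{10984} + \frac{24420}{38794} = 28394 \cdot \frac{1}{10984} + 24420 \cdot \frac{1}{38794} = \frac{14197}{5492} + \frac{12210}{19397} = \frac{342436529}{106528324}$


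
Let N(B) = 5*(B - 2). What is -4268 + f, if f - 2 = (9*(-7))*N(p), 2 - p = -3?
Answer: -5211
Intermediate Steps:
p = 5 (p = 2 - 1*(-3) = 2 + 3 = 5)
N(B) = -10 + 5*B (N(B) = 5*(-2 + B) = -10 + 5*B)
f = -943 (f = 2 + (9*(-7))*(-10 + 5*5) = 2 - 63*(-10 + 25) = 2 - 63*15 = 2 - 945 = -943)
-4268 + f = -4268 - 943 = -5211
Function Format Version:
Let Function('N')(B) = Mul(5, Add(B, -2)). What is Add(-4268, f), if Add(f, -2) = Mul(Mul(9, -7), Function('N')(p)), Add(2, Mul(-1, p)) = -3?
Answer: -5211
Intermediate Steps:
p = 5 (p = Add(2, Mul(-1, -3)) = Add(2, 3) = 5)
Function('N')(B) = Add(-10, Mul(5, B)) (Function('N')(B) = Mul(5, Add(-2, B)) = Add(-10, Mul(5, B)))
f = -943 (f = Add(2, Mul(Mul(9, -7), Add(-10, Mul(5, 5)))) = Add(2, Mul(-63, Add(-10, 25))) = Add(2, Mul(-63, 15)) = Add(2, -945) = -943)
Add(-4268, f) = Add(-4268, -943) = -5211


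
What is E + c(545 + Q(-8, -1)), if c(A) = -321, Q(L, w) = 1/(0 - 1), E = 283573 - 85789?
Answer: 197463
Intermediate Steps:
E = 197784
Q(L, w) = -1 (Q(L, w) = 1/(-1) = -1)
E + c(545 + Q(-8, -1)) = 197784 - 321 = 197463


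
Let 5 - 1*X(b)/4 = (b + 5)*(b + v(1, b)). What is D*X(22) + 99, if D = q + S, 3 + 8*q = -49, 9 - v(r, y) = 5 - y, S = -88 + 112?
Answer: -90271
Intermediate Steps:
S = 24
v(r, y) = 4 + y (v(r, y) = 9 - (5 - y) = 9 + (-5 + y) = 4 + y)
q = -13/2 (q = -3/8 + (1/8)*(-49) = -3/8 - 49/8 = -13/2 ≈ -6.5000)
D = 35/2 (D = -13/2 + 24 = 35/2 ≈ 17.500)
X(b) = 20 - 4*(4 + 2*b)*(5 + b) (X(b) = 20 - 4*(b + 5)*(b + (4 + b)) = 20 - 4*(5 + b)*(4 + 2*b) = 20 - 4*(4 + 2*b)*(5 + b))
D*X(22) + 99 = 35*(-60 - 56*22 - 8*22**2)/2 + 99 = 35*(-60 - 1232 - 8*484)/2 + 99 = 35*(-60 - 1232 - 3872)/2 + 99 = (35/2)*(-5164) + 99 = -90370 + 99 = -90271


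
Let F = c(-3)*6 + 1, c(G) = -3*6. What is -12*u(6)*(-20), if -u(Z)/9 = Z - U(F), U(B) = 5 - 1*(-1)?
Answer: 0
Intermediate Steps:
c(G) = -18
F = -107 (F = -18*6 + 1 = -108 + 1 = -107)
U(B) = 6 (U(B) = 5 + 1 = 6)
u(Z) = 54 - 9*Z (u(Z) = -9*(Z - 1*6) = -9*(Z - 6) = -9*(-6 + Z) = 54 - 9*Z)
-12*u(6)*(-20) = -12*(54 - 9*6)*(-20) = -12*(54 - 54)*(-20) = -12*0*(-20) = 0*(-20) = 0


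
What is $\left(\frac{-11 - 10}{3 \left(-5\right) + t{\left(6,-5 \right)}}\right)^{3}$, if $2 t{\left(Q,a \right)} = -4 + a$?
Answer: $\frac{2744}{2197} \approx 1.249$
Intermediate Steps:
$t{\left(Q,a \right)} = -2 + \frac{a}{2}$ ($t{\left(Q,a \right)} = \frac{-4 + a}{2} = -2 + \frac{a}{2}$)
$\left(\frac{-11 - 10}{3 \left(-5\right) + t{\left(6,-5 \right)}}\right)^{3} = \left(\frac{-11 - 10}{3 \left(-5\right) + \left(-2 + \frac{1}{2} \left(-5\right)\right)}\right)^{3} = \left(- \frac{21}{-15 - \frac{9}{2}}\right)^{3} = \left(- \frac{21}{- \frac{39}{2}}\right)^{3} = \left(\left(-21\right) \left(- \frac{2}{39}\right)\right)^{3} = \left(\frac{14}{13}\right)^{3} = \frac{2744}{2197}$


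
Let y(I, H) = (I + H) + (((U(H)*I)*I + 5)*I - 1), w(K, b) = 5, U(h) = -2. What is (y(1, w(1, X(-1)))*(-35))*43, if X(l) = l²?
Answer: -12040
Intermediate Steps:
y(I, H) = -1 + H + I + I*(5 - 2*I²) (y(I, H) = (I + H) + (((-2*I)*I + 5)*I - 1) = (H + I) + ((-2*I² + 5)*I - 1) = (H + I) + ((5 - 2*I²)*I - 1) = (H + I) + (I*(5 - 2*I²) - 1) = (H + I) + (-1 + I*(5 - 2*I²)) = -1 + H + I + I*(5 - 2*I²))
(y(1, w(1, X(-1)))*(-35))*43 = ((-1 + 5 - 2*1³ + 6*1)*(-35))*43 = ((-1 + 5 - 2*1 + 6)*(-35))*43 = ((-1 + 5 - 2 + 6)*(-35))*43 = (8*(-35))*43 = -280*43 = -12040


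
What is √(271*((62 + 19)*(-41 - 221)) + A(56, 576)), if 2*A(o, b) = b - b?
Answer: 9*I*√71002 ≈ 2398.2*I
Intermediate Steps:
A(o, b) = 0 (A(o, b) = (b - b)/2 = (½)*0 = 0)
√(271*((62 + 19)*(-41 - 221)) + A(56, 576)) = √(271*((62 + 19)*(-41 - 221)) + 0) = √(271*(81*(-262)) + 0) = √(271*(-21222) + 0) = √(-5751162 + 0) = √(-5751162) = 9*I*√71002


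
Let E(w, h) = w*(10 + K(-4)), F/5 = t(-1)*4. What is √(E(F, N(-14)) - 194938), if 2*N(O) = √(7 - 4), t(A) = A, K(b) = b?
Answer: I*√195058 ≈ 441.65*I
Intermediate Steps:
N(O) = √3/2 (N(O) = √(7 - 4)/2 = √3/2)
F = -20 (F = 5*(-1*4) = 5*(-4) = -20)
E(w, h) = 6*w (E(w, h) = w*(10 - 4) = w*6 = 6*w)
√(E(F, N(-14)) - 194938) = √(6*(-20) - 194938) = √(-120 - 194938) = √(-195058) = I*√195058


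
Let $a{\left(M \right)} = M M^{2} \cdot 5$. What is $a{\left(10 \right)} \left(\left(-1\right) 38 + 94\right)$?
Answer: $280000$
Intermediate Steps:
$a{\left(M \right)} = 5 M^{3}$ ($a{\left(M \right)} = M^{3} \cdot 5 = 5 M^{3}$)
$a{\left(10 \right)} \left(\left(-1\right) 38 + 94\right) = 5 \cdot 10^{3} \left(\left(-1\right) 38 + 94\right) = 5 \cdot 1000 \left(-38 + 94\right) = 5000 \cdot 56 = 280000$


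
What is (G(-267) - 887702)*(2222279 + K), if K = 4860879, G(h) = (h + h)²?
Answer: -4267928520268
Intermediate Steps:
G(h) = 4*h² (G(h) = (2*h)² = 4*h²)
(G(-267) - 887702)*(2222279 + K) = (4*(-267)² - 887702)*(2222279 + 4860879) = (4*71289 - 887702)*7083158 = (285156 - 887702)*7083158 = -602546*7083158 = -4267928520268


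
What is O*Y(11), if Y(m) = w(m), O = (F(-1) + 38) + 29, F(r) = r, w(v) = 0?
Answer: 0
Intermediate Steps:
O = 66 (O = (-1 + 38) + 29 = 37 + 29 = 66)
Y(m) = 0
O*Y(11) = 66*0 = 0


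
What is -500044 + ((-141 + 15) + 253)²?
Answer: -483915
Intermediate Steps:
-500044 + ((-141 + 15) + 253)² = -500044 + (-126 + 253)² = -500044 + 127² = -500044 + 16129 = -483915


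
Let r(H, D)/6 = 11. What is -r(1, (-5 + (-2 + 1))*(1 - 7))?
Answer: -66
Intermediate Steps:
r(H, D) = 66 (r(H, D) = 6*11 = 66)
-r(1, (-5 + (-2 + 1))*(1 - 7)) = -1*66 = -66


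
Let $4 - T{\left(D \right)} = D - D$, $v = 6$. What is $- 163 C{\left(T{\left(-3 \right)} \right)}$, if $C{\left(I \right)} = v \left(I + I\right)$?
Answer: $-7824$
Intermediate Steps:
$T{\left(D \right)} = 4$ ($T{\left(D \right)} = 4 - \left(D - D\right) = 4 - 0 = 4 + 0 = 4$)
$C{\left(I \right)} = 12 I$ ($C{\left(I \right)} = 6 \left(I + I\right) = 6 \cdot 2 I = 12 I$)
$- 163 C{\left(T{\left(-3 \right)} \right)} = - 163 \cdot 12 \cdot 4 = \left(-163\right) 48 = -7824$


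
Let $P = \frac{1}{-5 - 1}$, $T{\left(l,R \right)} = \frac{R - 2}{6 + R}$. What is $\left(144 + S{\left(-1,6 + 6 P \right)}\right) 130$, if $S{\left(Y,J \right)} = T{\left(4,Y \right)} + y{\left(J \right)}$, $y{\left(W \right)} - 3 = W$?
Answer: $19682$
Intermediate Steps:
$T{\left(l,R \right)} = \frac{-2 + R}{6 + R}$
$y{\left(W \right)} = 3 + W$
$P = - \frac{1}{6}$ ($P = \frac{1}{-6} = - \frac{1}{6} \approx -0.16667$)
$S{\left(Y,J \right)} = 3 + J + \frac{-2 + Y}{6 + Y}$ ($S{\left(Y,J \right)} = \frac{-2 + Y}{6 + Y} + \left(3 + J\right) = 3 + J + \frac{-2 + Y}{6 + Y}$)
$\left(144 + S{\left(-1,6 + 6 P \right)}\right) 130 = \left(144 + \frac{-2 - 1 + \left(3 + \left(6 + 6 \left(- \frac{1}{6}\right)\right)\right) \left(6 - 1\right)}{6 - 1}\right) 130 = \left(144 + \frac{-2 - 1 + \left(3 + \left(6 - 1\right)\right) 5}{5}\right) 130 = \left(144 + \frac{-2 - 1 + \left(3 + 5\right) 5}{5}\right) 130 = \left(144 + \frac{-2 - 1 + 8 \cdot 5}{5}\right) 130 = \left(144 + \frac{-2 - 1 + 40}{5}\right) 130 = \left(144 + \frac{1}{5} \cdot 37\right) 130 = \left(144 + \frac{37}{5}\right) 130 = \frac{757}{5} \cdot 130 = 19682$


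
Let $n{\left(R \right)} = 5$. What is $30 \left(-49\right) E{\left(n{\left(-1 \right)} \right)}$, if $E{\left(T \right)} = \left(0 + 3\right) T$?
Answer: $-22050$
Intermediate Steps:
$E{\left(T \right)} = 3 T$
$30 \left(-49\right) E{\left(n{\left(-1 \right)} \right)} = 30 \left(-49\right) 3 \cdot 5 = \left(-1470\right) 15 = -22050$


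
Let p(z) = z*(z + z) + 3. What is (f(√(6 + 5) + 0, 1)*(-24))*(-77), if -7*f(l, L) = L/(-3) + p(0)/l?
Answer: 88 - 72*√11 ≈ -150.80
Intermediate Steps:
p(z) = 3 + 2*z² (p(z) = z*(2*z) + 3 = 2*z² + 3 = 3 + 2*z²)
f(l, L) = -3/(7*l) + L/21 (f(l, L) = -(L/(-3) + (3 + 2*0²)/l)/7 = -(L*(-⅓) + (3 + 2*0)/l)/7 = -(-L/3 + (3 + 0)/l)/7 = -(-L/3 + 3/l)/7 = -(3/l - L/3)/7 = -3/(7*l) + L/21)
(f(√(6 + 5) + 0, 1)*(-24))*(-77) = (((-9 + 1*(√(6 + 5) + 0))/(21*(√(6 + 5) + 0)))*(-24))*(-77) = (((-9 + 1*(√11 + 0))/(21*(√11 + 0)))*(-24))*(-77) = (((-9 + 1*√11)/(21*(√11)))*(-24))*(-77) = (((√11/11)*(-9 + √11)/21)*(-24))*(-77) = ((√11*(-9 + √11)/231)*(-24))*(-77) = -8*√11*(-9 + √11)/77*(-77) = 8*√11*(-9 + √11)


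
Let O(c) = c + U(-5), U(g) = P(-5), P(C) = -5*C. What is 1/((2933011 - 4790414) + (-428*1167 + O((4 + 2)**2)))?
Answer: -1/2356818 ≈ -4.2430e-7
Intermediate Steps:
U(g) = 25 (U(g) = -5*(-5) = 25)
O(c) = 25 + c (O(c) = c + 25 = 25 + c)
1/((2933011 - 4790414) + (-428*1167 + O((4 + 2)**2))) = 1/((2933011 - 4790414) + (-428*1167 + (25 + (4 + 2)**2))) = 1/(-1857403 + (-499476 + (25 + 6**2))) = 1/(-1857403 + (-499476 + (25 + 36))) = 1/(-1857403 + (-499476 + 61)) = 1/(-1857403 - 499415) = 1/(-2356818) = -1/2356818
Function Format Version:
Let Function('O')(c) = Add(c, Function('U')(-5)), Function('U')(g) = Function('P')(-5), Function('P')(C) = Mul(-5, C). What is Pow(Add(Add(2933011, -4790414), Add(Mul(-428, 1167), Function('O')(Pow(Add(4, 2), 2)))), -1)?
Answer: Rational(-1, 2356818) ≈ -4.2430e-7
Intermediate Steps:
Function('U')(g) = 25 (Function('U')(g) = Mul(-5, -5) = 25)
Function('O')(c) = Add(25, c) (Function('O')(c) = Add(c, 25) = Add(25, c))
Pow(Add(Add(2933011, -4790414), Add(Mul(-428, 1167), Function('O')(Pow(Add(4, 2), 2)))), -1) = Pow(Add(Add(2933011, -4790414), Add(Mul(-428, 1167), Add(25, Pow(Add(4, 2), 2)))), -1) = Pow(Add(-1857403, Add(-499476, Add(25, Pow(6, 2)))), -1) = Pow(Add(-1857403, Add(-499476, Add(25, 36))), -1) = Pow(Add(-1857403, Add(-499476, 61)), -1) = Pow(Add(-1857403, -499415), -1) = Pow(-2356818, -1) = Rational(-1, 2356818)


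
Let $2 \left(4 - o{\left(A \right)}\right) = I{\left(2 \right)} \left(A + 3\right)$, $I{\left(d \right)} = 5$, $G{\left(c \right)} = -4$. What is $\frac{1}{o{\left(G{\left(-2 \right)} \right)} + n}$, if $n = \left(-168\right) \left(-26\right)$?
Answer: $\frac{2}{8749} \approx 0.0002286$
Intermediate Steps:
$o{\left(A \right)} = - \frac{7}{2} - \frac{5 A}{2}$ ($o{\left(A \right)} = 4 - \frac{5 \left(A + 3\right)}{2} = 4 - \frac{5 \left(3 + A\right)}{2} = 4 - \frac{15 + 5 A}{2} = 4 - \left(\frac{15}{2} + \frac{5 A}{2}\right) = - \frac{7}{2} - \frac{5 A}{2}$)
$n = 4368$
$\frac{1}{o{\left(G{\left(-2 \right)} \right)} + n} = \frac{1}{\left(- \frac{7}{2} - -10\right) + 4368} = \frac{1}{\left(- \frac{7}{2} + 10\right) + 4368} = \frac{1}{\frac{13}{2} + 4368} = \frac{1}{\frac{8749}{2}} = \frac{2}{8749}$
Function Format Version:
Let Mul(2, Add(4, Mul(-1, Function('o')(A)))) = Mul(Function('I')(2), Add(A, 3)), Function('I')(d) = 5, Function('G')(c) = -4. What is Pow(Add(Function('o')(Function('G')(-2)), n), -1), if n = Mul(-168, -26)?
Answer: Rational(2, 8749) ≈ 0.00022860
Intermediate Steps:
Function('o')(A) = Add(Rational(-7, 2), Mul(Rational(-5, 2), A)) (Function('o')(A) = Add(4, Mul(Rational(-1, 2), Mul(5, Add(A, 3)))) = Add(4, Mul(Rational(-1, 2), Mul(5, Add(3, A)))) = Add(4, Mul(Rational(-1, 2), Add(15, Mul(5, A)))) = Add(4, Add(Rational(-15, 2), Mul(Rational(-5, 2), A))) = Add(Rational(-7, 2), Mul(Rational(-5, 2), A)))
n = 4368
Pow(Add(Function('o')(Function('G')(-2)), n), -1) = Pow(Add(Add(Rational(-7, 2), Mul(Rational(-5, 2), -4)), 4368), -1) = Pow(Add(Add(Rational(-7, 2), 10), 4368), -1) = Pow(Add(Rational(13, 2), 4368), -1) = Pow(Rational(8749, 2), -1) = Rational(2, 8749)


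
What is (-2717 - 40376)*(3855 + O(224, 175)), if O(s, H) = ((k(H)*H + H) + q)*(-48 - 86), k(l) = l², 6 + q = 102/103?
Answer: 3187677244301863/103 ≈ 3.0948e+13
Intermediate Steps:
q = -516/103 (q = -6 + 102/103 = -516/103 ≈ -5.0097)
O(s, H) = 69144/103 - 134*H - 134*H³ (O(s, H) = ((H²*H + H) - 516/103)*(-48 - 86) = ((H³ + H) - 516/103)*(-134) = ((H + H³) - 516/103)*(-134) = (-516/103 + H + H³)*(-134) = 69144/103 - 134*H - 134*H³)
(-2717 - 40376)*(3855 + O(224, 175)) = (-2717 - 40376)*(3855 + (69144/103 - 134*175 - 134*175³)) = -43093*(3855 + (69144/103 - 23450 - 134*5359375)) = -43093*(3855 + (69144/103 - 23450 - 718156250)) = -43093*(3855 - 73972439956/103) = -43093*(-73972042891/103) = 3187677244301863/103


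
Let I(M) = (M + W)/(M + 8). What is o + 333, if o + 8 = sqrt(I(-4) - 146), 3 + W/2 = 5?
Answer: 325 + I*sqrt(146) ≈ 325.0 + 12.083*I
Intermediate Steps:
W = 4 (W = -6 + 2*5 = -6 + 10 = 4)
I(M) = (4 + M)/(8 + M) (I(M) = (M + 4)/(M + 8) = (4 + M)/(8 + M))
o = -8 + I*sqrt(146) (o = -8 + sqrt((4 - 4)/(8 - 4) - 146) = -8 + sqrt(0/4 - 146) = -8 + sqrt((1/4)*0 - 146) = -8 + sqrt(0 - 146) = -8 + sqrt(-146) = -8 + I*sqrt(146) ≈ -8.0 + 12.083*I)
o + 333 = (-8 + I*sqrt(146)) + 333 = 325 + I*sqrt(146)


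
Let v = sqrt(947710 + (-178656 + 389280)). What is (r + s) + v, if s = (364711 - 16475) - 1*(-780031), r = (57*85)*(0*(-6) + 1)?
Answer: 1133112 + sqrt(1158334) ≈ 1.1342e+6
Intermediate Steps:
v = sqrt(1158334) (v = sqrt(947710 + 210624) = sqrt(1158334) ≈ 1076.3)
r = 4845 (r = 4845*(0 + 1) = 4845*1 = 4845)
s = 1128267 (s = 348236 + 780031 = 1128267)
(r + s) + v = (4845 + 1128267) + sqrt(1158334) = 1133112 + sqrt(1158334)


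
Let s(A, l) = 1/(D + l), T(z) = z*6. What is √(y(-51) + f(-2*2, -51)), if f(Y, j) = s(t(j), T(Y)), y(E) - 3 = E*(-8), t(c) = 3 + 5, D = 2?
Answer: √198902/22 ≈ 20.272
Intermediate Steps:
T(z) = 6*z
t(c) = 8
s(A, l) = 1/(2 + l)
y(E) = 3 - 8*E (y(E) = 3 + E*(-8) = 3 - 8*E)
f(Y, j) = 1/(2 + 6*Y)
√(y(-51) + f(-2*2, -51)) = √((3 - 8*(-51)) + 1/(2*(1 + 3*(-2*2)))) = √((3 + 408) + 1/(2*(1 + 3*(-4)))) = √(411 + 1/(2*(1 - 12))) = √(411 + (½)/(-11)) = √(411 + (½)*(-1/11)) = √(411 - 1/22) = √(9041/22) = √198902/22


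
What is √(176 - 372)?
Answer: 14*I ≈ 14.0*I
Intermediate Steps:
√(176 - 372) = √(-196) = 14*I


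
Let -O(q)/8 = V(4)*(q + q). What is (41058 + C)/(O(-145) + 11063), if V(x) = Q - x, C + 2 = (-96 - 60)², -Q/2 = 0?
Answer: 65392/1783 ≈ 36.675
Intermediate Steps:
Q = 0 (Q = -2*0 = 0)
C = 24334 (C = -2 + (-96 - 60)² = -2 + (-156)² = -2 + 24336 = 24334)
V(x) = -x (V(x) = 0 - x = -x)
O(q) = 64*q (O(q) = -8*(-1*4)*(q + q) = -(-32)*2*q = -(-64)*q = 64*q)
(41058 + C)/(O(-145) + 11063) = (41058 + 24334)/(64*(-145) + 11063) = 65392/(-9280 + 11063) = 65392/1783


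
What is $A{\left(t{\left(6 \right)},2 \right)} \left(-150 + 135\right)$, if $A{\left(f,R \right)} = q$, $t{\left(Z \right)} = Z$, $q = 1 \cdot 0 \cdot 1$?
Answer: $0$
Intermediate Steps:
$q = 0$ ($q = 0 \cdot 1 = 0$)
$A{\left(f,R \right)} = 0$
$A{\left(t{\left(6 \right)},2 \right)} \left(-150 + 135\right) = 0 \left(-150 + 135\right) = 0 \left(-15\right) = 0$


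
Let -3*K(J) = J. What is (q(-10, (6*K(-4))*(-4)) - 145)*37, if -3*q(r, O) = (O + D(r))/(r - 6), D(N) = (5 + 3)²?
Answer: -16021/3 ≈ -5340.3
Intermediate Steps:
D(N) = 64 (D(N) = 8² = 64)
K(J) = -J/3
q(r, O) = -(64 + O)/(3*(-6 + r)) (q(r, O) = -(O + 64)/(3*(r - 6)) = -(64 + O)/(3*(-6 + r)))
(q(-10, (6*K(-4))*(-4)) - 145)*37 = ((-64 - 6*(-⅓*(-4))*(-4))/(3*(-6 - 10)) - 145)*37 = ((⅓)*(-64 - 6*(4/3)*(-4))/(-16) - 145)*37 = ((⅓)*(-1/16)*(-64 - 8*(-4)) - 145)*37 = ((⅓)*(-1/16)*(-64 - 1*(-32)) - 145)*37 = ((⅓)*(-1/16)*(-64 + 32) - 145)*37 = ((⅓)*(-1/16)*(-32) - 145)*37 = (⅔ - 145)*37 = -433/3*37 = -16021/3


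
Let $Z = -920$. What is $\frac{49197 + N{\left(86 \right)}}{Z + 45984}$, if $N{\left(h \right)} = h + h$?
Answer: $\frac{49369}{45064} \approx 1.0955$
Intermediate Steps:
$N{\left(h \right)} = 2 h$
$\frac{49197 + N{\left(86 \right)}}{Z + 45984} = \frac{49197 + 2 \cdot 86}{-920 + 45984} = \frac{49197 + 172}{45064} = 49369 \cdot \frac{1}{45064} = \frac{49369}{45064}$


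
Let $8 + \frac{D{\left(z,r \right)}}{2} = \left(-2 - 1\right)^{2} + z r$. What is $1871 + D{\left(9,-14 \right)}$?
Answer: $1621$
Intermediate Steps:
$D{\left(z,r \right)} = 2 + 2 r z$ ($D{\left(z,r \right)} = -16 + 2 \left(\left(-2 - 1\right)^{2} + z r\right) = -16 + 2 \left(\left(-3\right)^{2} + r z\right) = -16 + 2 \left(9 + r z\right) = -16 + \left(18 + 2 r z\right) = 2 + 2 r z$)
$1871 + D{\left(9,-14 \right)} = 1871 + \left(2 + 2 \left(-14\right) 9\right) = 1871 + \left(2 - 252\right) = 1871 - 250 = 1621$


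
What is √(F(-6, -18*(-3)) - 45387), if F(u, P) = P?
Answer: 3*I*√5037 ≈ 212.92*I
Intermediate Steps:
√(F(-6, -18*(-3)) - 45387) = √(-18*(-3) - 45387) = √(54 - 45387) = √(-45333) = 3*I*√5037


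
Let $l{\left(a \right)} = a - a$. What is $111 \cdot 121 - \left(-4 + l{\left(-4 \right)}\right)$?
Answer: $13435$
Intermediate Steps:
$l{\left(a \right)} = 0$
$111 \cdot 121 - \left(-4 + l{\left(-4 \right)}\right) = 111 \cdot 121 - \left(-4 + 0\right) = 13431 - -4 = 13431 + 4 = 13435$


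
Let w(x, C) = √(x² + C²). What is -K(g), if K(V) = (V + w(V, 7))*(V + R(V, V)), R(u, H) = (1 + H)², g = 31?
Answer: -32705 - 1055*√1010 ≈ -66233.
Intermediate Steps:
w(x, C) = √(C² + x²)
K(V) = (V + (1 + V)²)*(V + √(49 + V²)) (K(V) = (V + √(7² + V²))*(V + (1 + V)²) = (V + √(49 + V²))*(V + (1 + V)²) = (V + (1 + V)²)*(V + √(49 + V²)))
-K(g) = -(31² + 31*(1 + 31)² + 31*√(49 + 31²) + (1 + 31)²*√(49 + 31²)) = -(961 + 31*32² + 31*√(49 + 961) + 32²*√(49 + 961)) = -(961 + 31*1024 + 31*√1010 + 1024*√1010) = -(961 + 31744 + 31*√1010 + 1024*√1010) = -(32705 + 1055*√1010) = -32705 - 1055*√1010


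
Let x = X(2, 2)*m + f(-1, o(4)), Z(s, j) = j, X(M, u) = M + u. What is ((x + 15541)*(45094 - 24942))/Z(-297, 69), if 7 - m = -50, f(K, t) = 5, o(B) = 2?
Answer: 105959216/23 ≈ 4.6069e+6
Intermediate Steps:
m = 57 (m = 7 - 1*(-50) = 7 + 50 = 57)
x = 233 (x = (2 + 2)*57 + 5 = 4*57 + 5 = 228 + 5 = 233)
((x + 15541)*(45094 - 24942))/Z(-297, 69) = ((233 + 15541)*(45094 - 24942))/69 = (15774*20152)*(1/69) = 317877648*(1/69) = 105959216/23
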